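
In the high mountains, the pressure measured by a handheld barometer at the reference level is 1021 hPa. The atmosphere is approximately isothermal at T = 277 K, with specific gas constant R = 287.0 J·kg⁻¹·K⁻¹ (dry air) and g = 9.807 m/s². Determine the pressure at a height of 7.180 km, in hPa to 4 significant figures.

Scale height: H = RT/g = 287.0 × 277 / 9.807 = 8106.4 m.
Barometric formula: P = P₀ exp(−z/H).
z/H = 7180.0/8106.4 = 0.88572; exp(−0.88572) = 0.41242.
P = 1021 × 0.41242 = 421.08 hPa.

P ≈ 421.1 hPa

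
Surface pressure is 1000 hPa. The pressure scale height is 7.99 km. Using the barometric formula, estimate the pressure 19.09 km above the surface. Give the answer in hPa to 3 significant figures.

Barometric formula: P = P₀ exp(−z/H).
z/H = 19090/7990.0 = 2.3892; exp(−2.3892) = 0.091703.
P = 1000 × 0.091703 = 91.703 hPa.

P ≈ 91.7 hPa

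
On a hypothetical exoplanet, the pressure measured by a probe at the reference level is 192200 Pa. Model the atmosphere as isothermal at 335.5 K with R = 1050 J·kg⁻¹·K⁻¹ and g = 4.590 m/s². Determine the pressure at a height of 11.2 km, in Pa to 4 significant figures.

P ≈ 166100 Pa

Scale height: H = RT/g = 1050 × 335.5 / 4.590 = 76748 m.
Barometric formula: P = P₀ exp(−z/H).
z/H = 11200/76748 = 0.14593; exp(−0.14593) = 0.86422.
P = 192200 × 0.86422 = 166100 Pa.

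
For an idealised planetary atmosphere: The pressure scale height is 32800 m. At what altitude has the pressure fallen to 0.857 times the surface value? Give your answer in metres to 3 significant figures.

Set P/P₀ = exp(−z/H) = 0.857, so z = −H ln(0.857).
−ln(0.857) = 0.15432; z = 32800 × 0.15432 = 5061.7 m.

z ≈ 5060 m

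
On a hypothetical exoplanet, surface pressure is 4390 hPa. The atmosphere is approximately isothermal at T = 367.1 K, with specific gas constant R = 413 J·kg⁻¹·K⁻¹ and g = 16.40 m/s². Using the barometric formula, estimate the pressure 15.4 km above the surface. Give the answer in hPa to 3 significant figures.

Scale height: H = RT/g = 413 × 367.1 / 16.40 = 9244.7 m.
Barometric formula: P = P₀ exp(−z/H).
z/H = 15400/9244.7 = 1.6658; exp(−1.6658) = 0.18904.
P = 4390 × 0.18904 = 829.89 hPa.

P ≈ 830 hPa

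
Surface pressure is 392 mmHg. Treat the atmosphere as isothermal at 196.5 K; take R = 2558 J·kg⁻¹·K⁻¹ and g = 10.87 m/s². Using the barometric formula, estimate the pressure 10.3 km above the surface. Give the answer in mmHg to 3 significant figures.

P ≈ 314 mmHg

Scale height: H = RT/g = 2558 × 196.5 / 10.87 = 46242 m.
Barometric formula: P = P₀ exp(−z/H).
z/H = 10300/46242 = 0.22274; exp(−0.22274) = 0.80032.
P = 392 × 0.80032 = 313.73 mmHg.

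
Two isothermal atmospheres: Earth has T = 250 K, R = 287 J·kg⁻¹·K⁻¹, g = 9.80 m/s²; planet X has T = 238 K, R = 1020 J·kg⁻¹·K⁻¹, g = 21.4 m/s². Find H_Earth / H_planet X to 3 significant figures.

H_Earth/H_planet X ≈ 0.645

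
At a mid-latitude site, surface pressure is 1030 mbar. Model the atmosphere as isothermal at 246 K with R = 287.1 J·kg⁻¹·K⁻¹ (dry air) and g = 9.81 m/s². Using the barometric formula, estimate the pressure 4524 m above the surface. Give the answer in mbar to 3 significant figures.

P ≈ 549 mbar

Scale height: H = RT/g = 287.1 × 246 / 9.81 = 7199.4 m.
Barometric formula: P = P₀ exp(−z/H).
z/H = 4524.0/7199.4 = 0.62839; exp(−0.62839) = 0.53345.
P = 1030 × 0.53345 = 549.45 mbar.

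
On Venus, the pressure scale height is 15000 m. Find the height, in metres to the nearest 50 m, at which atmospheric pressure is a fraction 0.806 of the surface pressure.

Set P/P₀ = exp(−z/H) = 0.806, so z = −H ln(0.806).
−ln(0.806) = 0.21567; z = 15000 × 0.21567 = 3235.1 m.

z ≈ 3250 m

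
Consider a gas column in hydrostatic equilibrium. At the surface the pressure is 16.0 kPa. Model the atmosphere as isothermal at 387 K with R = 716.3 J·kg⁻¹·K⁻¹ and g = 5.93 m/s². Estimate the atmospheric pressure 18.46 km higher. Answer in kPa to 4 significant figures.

Scale height: H = RT/g = 716.3 × 387 / 5.93 = 46747 m.
Barometric formula: P = P₀ exp(−z/H).
z/H = 18460/46747 = 0.39489; exp(−0.39489) = 0.67375.
P = 16.0 × 0.67375 = 10.780 kPa.

P ≈ 10.78 kPa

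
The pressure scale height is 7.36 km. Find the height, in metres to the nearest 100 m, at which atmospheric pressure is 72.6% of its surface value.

z ≈ 2400 m

Set P/P₀ = exp(−z/H) = 0.726, so z = −H ln(0.726).
−ln(0.726) = 0.32021; z = 7360.0 × 0.32021 = 2356.7 m.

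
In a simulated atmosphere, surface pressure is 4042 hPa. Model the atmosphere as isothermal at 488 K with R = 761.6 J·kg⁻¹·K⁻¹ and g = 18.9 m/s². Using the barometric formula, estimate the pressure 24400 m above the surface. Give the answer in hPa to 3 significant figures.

Scale height: H = RT/g = 761.6 × 488 / 18.9 = 19665 m.
Barometric formula: P = P₀ exp(−z/H).
z/H = 24400/19665 = 1.2408; exp(−1.2408) = 0.28915.
P = 4042 × 0.28915 = 1168.7 hPa.

P ≈ 1170 hPa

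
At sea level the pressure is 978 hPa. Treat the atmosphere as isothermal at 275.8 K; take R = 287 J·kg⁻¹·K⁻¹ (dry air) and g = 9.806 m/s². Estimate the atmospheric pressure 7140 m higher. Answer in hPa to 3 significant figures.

P ≈ 404 hPa

Scale height: H = RT/g = 287 × 275.8 / 9.806 = 8072.1 m.
Barometric formula: P = P₀ exp(−z/H).
z/H = 7140.0/8072.1 = 0.88453; exp(−0.88453) = 0.41291.
P = 978 × 0.41291 = 403.83 hPa.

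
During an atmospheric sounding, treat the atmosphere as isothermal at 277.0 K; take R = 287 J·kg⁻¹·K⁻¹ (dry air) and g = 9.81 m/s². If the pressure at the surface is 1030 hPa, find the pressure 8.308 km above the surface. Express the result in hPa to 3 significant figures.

P ≈ 369 hPa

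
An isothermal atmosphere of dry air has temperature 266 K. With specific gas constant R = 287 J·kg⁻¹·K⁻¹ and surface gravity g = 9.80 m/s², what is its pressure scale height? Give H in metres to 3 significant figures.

The scale height of an isothermal atmosphere is H = RT/g.
H = 287 × 266 / 9.80 = 76342/9.80 = 7790.0 m.

H ≈ 7790 m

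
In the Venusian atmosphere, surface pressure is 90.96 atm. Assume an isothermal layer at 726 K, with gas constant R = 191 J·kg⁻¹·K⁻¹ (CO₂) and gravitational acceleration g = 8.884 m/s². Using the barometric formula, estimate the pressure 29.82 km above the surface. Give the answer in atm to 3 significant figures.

Scale height: H = RT/g = 191 × 726 / 8.884 = 15609 m.
Barometric formula: P = P₀ exp(−z/H).
z/H = 29820/15609 = 1.9104; exp(−1.9104) = 0.14802.
P = 90.96 × 0.14802 = 13.464 atm.

P ≈ 13.5 atm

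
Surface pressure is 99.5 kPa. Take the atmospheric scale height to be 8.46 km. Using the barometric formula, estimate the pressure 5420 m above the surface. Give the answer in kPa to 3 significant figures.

Barometric formula: P = P₀ exp(−z/H).
z/H = 5420.0/8460.0 = 0.64066; exp(−0.64066) = 0.52694.
P = 99.5 × 0.52694 = 52.431 kPa.

P ≈ 52.4 kPa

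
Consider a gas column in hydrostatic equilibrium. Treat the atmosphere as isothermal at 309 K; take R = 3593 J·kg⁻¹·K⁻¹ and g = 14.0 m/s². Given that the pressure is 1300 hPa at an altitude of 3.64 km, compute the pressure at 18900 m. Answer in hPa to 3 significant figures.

P ≈ 1070 hPa

Scale height: H = RT/g = 3593 × 309 / 14.0 = 79303 m.
Between two levels, P₂ = P₁ exp(−Δz/H) with Δz = z₂ − z₁.
Δz = 18900 − 3640.0 = 15260 m; Δz/H = 15260/79303 = 0.19243.
P₂ = 1300 × exp(−0.19243) = 1300 × 0.82495 = 1072.4 hPa.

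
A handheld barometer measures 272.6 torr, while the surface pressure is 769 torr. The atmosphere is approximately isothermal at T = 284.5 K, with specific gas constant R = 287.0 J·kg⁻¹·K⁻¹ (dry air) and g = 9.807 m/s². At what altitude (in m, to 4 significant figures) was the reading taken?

Scale height: H = RT/g = 287.0 × 284.5 / 9.807 = 8325.8 m.
Invert the barometric formula: z = H ln(P₀/P).
P₀/P = 769/272.6 = 2.8210; ln(2.8210) = 1.0371.
z = 8325.8 × 1.0371 = 8634.7 m.

z ≈ 8635 m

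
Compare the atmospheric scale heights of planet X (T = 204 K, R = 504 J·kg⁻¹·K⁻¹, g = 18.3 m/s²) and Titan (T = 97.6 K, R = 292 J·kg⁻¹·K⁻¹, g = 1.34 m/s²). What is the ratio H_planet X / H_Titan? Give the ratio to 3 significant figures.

H_planet X/H_Titan ≈ 0.264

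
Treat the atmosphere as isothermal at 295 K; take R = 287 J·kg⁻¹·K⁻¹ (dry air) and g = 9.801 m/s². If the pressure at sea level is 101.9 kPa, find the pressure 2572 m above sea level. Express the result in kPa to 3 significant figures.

P ≈ 75.7 kPa

Scale height: H = RT/g = 287 × 295 / 9.801 = 8638.4 m.
Barometric formula: P = P₀ exp(−z/H).
z/H = 2572.0/8638.4 = 0.29774; exp(−0.29774) = 0.74249.
P = 101.9 × 0.74249 = 75.660 kPa.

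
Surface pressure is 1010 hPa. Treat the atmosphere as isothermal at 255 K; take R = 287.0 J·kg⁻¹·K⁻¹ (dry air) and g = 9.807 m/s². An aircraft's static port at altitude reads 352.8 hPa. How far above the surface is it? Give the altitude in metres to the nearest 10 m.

z ≈ 7850 m

Scale height: H = RT/g = 287.0 × 255 / 9.807 = 7462.5 m.
Invert the barometric formula: z = H ln(P₀/P).
P₀/P = 1010/352.8 = 2.8628; ln(2.8628) = 1.0518.
z = 7462.5 × 1.0518 = 7849.1 m.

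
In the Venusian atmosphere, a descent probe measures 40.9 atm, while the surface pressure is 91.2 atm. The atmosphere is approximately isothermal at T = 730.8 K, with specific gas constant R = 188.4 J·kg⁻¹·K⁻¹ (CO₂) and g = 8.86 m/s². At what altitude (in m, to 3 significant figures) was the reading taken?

z ≈ 12500 m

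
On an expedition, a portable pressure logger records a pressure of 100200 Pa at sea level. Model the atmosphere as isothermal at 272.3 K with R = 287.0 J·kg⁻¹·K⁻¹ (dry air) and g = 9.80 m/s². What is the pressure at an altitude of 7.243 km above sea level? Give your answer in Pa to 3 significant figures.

P ≈ 40400 Pa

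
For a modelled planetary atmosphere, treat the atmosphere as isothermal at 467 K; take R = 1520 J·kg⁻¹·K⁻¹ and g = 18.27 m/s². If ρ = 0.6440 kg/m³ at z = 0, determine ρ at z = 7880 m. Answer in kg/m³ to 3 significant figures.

Scale height: H = RT/g = 1520 × 467 / 18.27 = 38853 m.
In an isothermal atmosphere, density decays like pressure: ρ = ρ₀ exp(−z/H).
z/H = 7880.0/38853 = 0.20282; exp(−0.20282) = 0.81643.
ρ = 0.6440 × 0.81643 = 0.52578 kg/m³.

ρ ≈ 0.526 kg/m³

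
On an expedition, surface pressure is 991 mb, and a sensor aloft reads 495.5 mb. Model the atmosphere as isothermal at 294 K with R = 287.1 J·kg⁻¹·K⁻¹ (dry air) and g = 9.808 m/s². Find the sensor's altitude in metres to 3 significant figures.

Scale height: H = RT/g = 287.1 × 294 / 9.808 = 8606.0 m.
Invert the barometric formula: z = H ln(P₀/P).
P₀/P = 991/495.5 = 2.0000; ln(2.0000) = 0.69315.
z = 8606.0 × 0.69315 = 5965.2 m.

z ≈ 5970 m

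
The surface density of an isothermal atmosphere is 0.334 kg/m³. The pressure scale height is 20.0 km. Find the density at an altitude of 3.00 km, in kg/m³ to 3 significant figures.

In an isothermal atmosphere, density decays like pressure: ρ = ρ₀ exp(−z/H).
z/H = 3000.0/20000 = 0.15000; exp(−0.15000) = 0.86071.
ρ = 0.334 × 0.86071 = 0.28748 kg/m³.

ρ ≈ 0.287 kg/m³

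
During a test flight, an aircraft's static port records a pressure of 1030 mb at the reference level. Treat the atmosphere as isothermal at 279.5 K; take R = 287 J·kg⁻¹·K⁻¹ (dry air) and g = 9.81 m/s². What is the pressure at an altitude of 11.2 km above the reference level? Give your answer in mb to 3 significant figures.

P ≈ 262 mb

Scale height: H = RT/g = 287 × 279.5 / 9.81 = 8177.0 m.
Barometric formula: P = P₀ exp(−z/H).
z/H = 11200/8177.0 = 1.3697; exp(−1.3697) = 0.25418.
P = 1030 × 0.25418 = 261.81 mb.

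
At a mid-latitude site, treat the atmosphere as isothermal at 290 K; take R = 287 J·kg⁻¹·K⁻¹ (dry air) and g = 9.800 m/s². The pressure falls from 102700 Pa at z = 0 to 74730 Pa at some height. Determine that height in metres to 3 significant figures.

z ≈ 2700 m

Scale height: H = RT/g = 287 × 290 / 9.800 = 8492.9 m.
Invert the barometric formula: z = H ln(P₀/P).
P₀/P = 102700/74730 = 1.3743; ln(1.3743) = 0.31794.
z = 8492.9 × 0.31794 = 2700.2 m.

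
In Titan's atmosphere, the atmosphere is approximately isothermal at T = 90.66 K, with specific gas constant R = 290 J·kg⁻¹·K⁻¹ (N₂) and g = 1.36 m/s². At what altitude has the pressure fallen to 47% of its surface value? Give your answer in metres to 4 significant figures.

Scale height: H = RT/g = 290 × 90.66 / 1.36 = 19332 m.
Set P/P₀ = exp(−z/H) = 0.47, so z = −H ln(0.47).
−ln(0.47) = 0.75502; z = 19332 × 0.75502 = 14596 m.

z ≈ 14600 m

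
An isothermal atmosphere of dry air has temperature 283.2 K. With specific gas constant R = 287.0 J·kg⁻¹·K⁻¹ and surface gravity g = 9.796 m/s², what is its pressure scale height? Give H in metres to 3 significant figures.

H ≈ 8300 m

The scale height of an isothermal atmosphere is H = RT/g.
H = 287.0 × 283.2 / 9.796 = 81278/9.796 = 8297.1 m.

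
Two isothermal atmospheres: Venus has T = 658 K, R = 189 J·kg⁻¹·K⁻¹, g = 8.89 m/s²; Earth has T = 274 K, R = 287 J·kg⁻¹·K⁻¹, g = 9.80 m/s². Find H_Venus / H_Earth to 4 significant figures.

H = RT/g for each body.
H_Venus = 189 × 658 / 8.89 = 13989 m.
H_Earth = 287 × 274 / 9.80 = 8024.3 m.
H_Venus/H_Earth = 13989/8024.3 = 1.7433.

H_Venus/H_Earth ≈ 1.743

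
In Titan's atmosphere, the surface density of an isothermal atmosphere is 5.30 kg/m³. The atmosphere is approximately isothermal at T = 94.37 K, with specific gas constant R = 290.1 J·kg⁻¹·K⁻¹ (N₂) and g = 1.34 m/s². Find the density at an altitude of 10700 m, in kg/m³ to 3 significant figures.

ρ ≈ 3.14 kg/m³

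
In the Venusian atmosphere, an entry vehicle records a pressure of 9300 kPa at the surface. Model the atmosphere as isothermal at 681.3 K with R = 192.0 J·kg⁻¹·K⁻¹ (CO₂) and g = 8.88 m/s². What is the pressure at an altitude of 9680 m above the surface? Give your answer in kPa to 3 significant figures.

P ≈ 4820 kPa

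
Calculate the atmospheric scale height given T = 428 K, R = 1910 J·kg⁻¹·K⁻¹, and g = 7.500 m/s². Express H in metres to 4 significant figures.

H ≈ 109000 m

The scale height of an isothermal atmosphere is H = RT/g.
H = 1910 × 428 / 7.500 = 817480/7.500 = 109000 m.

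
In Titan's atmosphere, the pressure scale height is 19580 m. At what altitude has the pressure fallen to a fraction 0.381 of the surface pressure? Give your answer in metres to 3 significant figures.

z ≈ 18900 m

Set P/P₀ = exp(−z/H) = 0.381, so z = −H ln(0.381).
−ln(0.381) = 0.96496; z = 19580 × 0.96496 = 18894 m.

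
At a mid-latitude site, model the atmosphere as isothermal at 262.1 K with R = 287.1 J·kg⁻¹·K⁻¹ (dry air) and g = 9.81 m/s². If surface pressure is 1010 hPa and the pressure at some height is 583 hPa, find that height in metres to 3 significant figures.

Scale height: H = RT/g = 287.1 × 262.1 / 9.81 = 7670.6 m.
Invert the barometric formula: z = H ln(P₀/P).
P₀/P = 1010/583 = 1.7324; ln(1.7324) = 0.54951.
z = 7670.6 × 0.54951 = 4215.1 m.

z ≈ 4220 m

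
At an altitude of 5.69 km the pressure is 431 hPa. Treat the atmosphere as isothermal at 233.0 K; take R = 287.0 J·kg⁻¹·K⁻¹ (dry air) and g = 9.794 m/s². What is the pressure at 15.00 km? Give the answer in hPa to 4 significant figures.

Scale height: H = RT/g = 287.0 × 233.0 / 9.794 = 6827.8 m.
Between two levels, P₂ = P₁ exp(−Δz/H) with Δz = z₂ − z₁.
Δz = 15000 − 5690.0 = 9310.0 m; Δz/H = 9310.0/6827.8 = 1.3635.
P₂ = 431 × exp(−1.3635) = 431 × 0.25576 = 110.23 hPa.

P ≈ 110.2 hPa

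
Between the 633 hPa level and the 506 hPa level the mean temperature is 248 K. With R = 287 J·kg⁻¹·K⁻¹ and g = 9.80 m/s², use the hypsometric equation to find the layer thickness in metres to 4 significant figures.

Hypsometric equation: Δz = (R T̄/g) ln(P₁/P₂).
R T̄/g = 287 × 248 / 9.80 = 7262.9 m.
ln(633/506) = ln(1.2510) = 0.22394.
Δz = 7262.9 × 0.22394 = 1626.5 m.

Δz ≈ 1626 m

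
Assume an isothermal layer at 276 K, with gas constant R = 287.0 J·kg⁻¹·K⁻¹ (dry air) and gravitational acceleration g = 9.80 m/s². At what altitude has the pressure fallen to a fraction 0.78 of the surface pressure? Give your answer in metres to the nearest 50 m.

Scale height: H = RT/g = 287.0 × 276 / 9.80 = 8082.9 m.
Set P/P₀ = exp(−z/H) = 0.78, so z = −H ln(0.78).
−ln(0.78) = 0.24846; z = 8082.9 × 0.24846 = 2008.3 m.

z ≈ 2000 m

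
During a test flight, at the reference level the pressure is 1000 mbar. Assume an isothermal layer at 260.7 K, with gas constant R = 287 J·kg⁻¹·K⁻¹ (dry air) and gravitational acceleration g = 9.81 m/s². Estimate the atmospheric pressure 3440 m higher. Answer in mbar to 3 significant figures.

Scale height: H = RT/g = 287 × 260.7 / 9.81 = 7627.0 m.
Barometric formula: P = P₀ exp(−z/H).
z/H = 3440.0/7627.0 = 0.45103; exp(−0.45103) = 0.63697.
P = 1000 × 0.63697 = 636.97 mbar.

P ≈ 637 mbar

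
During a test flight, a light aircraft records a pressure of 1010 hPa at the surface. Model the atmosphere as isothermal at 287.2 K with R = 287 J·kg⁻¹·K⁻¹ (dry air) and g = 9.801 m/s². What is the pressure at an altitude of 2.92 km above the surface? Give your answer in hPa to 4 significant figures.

Scale height: H = RT/g = 287 × 287.2 / 9.801 = 8410.0 m.
Barometric formula: P = P₀ exp(−z/H).
z/H = 2920.0/8410.0 = 0.34721; exp(−0.34721) = 0.70666.
P = 1010 × 0.70666 = 713.73 hPa.

P ≈ 713.7 hPa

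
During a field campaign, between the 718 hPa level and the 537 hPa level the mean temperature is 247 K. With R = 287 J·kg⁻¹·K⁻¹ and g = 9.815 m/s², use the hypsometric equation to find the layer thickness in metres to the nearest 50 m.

Δz ≈ 2100 m

Hypsometric equation: Δz = (R T̄/g) ln(P₁/P₂).
R T̄/g = 287 × 247 / 9.815 = 7222.5 m.
ln(718/537) = ln(1.3371) = 0.29050.
Δz = 7222.5 × 0.29050 = 2098.1 m.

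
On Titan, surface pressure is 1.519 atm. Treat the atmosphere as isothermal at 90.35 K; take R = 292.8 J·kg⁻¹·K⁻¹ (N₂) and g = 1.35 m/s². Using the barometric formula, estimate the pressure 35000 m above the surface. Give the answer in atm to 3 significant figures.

Scale height: H = RT/g = 292.8 × 90.35 / 1.35 = 19596 m.
Barometric formula: P = P₀ exp(−z/H).
z/H = 35000/19596 = 1.7861; exp(−1.7861) = 0.16761.
P = 1.519 × 0.16761 = 0.25460 atm.

P ≈ 0.255 atm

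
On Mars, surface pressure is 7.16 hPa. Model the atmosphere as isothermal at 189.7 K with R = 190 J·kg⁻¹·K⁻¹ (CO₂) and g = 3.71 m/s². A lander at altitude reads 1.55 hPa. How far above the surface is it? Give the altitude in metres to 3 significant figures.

z ≈ 14900 m

Scale height: H = RT/g = 190 × 189.7 / 3.71 = 9715.1 m.
Invert the barometric formula: z = H ln(P₀/P).
P₀/P = 7.16/1.55 = 4.6194; ln(4.6194) = 1.5303.
z = 9715.1 × 1.5303 = 14867 m.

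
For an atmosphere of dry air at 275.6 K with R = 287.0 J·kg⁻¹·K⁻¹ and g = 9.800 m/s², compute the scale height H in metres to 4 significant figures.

The scale height of an isothermal atmosphere is H = RT/g.
H = 287.0 × 275.6 / 9.800 = 79097/9.800 = 8071.1 m.

H ≈ 8071 m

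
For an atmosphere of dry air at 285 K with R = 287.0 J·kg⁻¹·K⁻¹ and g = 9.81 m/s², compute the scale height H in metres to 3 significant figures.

H ≈ 8340 m

The scale height of an isothermal atmosphere is H = RT/g.
H = 287.0 × 285 / 9.81 = 81795/9.81 = 8337.9 m.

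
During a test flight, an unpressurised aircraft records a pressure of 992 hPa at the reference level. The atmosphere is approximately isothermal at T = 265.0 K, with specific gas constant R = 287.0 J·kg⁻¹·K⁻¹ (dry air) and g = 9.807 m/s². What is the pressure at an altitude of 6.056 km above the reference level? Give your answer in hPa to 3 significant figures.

P ≈ 454 hPa

Scale height: H = RT/g = 287.0 × 265.0 / 9.807 = 7755.2 m.
Barometric formula: P = P₀ exp(−z/H).
z/H = 6056.0/7755.2 = 0.78090; exp(−0.78090) = 0.45799.
P = 992 × 0.45799 = 454.33 hPa.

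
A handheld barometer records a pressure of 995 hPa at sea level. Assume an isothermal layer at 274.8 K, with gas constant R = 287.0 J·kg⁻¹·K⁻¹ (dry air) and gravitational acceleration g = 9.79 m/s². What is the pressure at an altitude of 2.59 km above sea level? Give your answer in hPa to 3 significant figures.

Scale height: H = RT/g = 287.0 × 274.8 / 9.79 = 8055.9 m.
Barometric formula: P = P₀ exp(−z/H).
z/H = 2590.0/8055.9 = 0.32150; exp(−0.32150) = 0.72506.
P = 995 × 0.72506 = 721.43 hPa.

P ≈ 721 hPa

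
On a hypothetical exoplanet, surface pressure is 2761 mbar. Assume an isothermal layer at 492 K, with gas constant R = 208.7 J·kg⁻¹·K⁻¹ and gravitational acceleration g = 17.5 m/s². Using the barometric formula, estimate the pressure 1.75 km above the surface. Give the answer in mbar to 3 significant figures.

P ≈ 2050 mbar

Scale height: H = RT/g = 208.7 × 492 / 17.5 = 5867.5 m.
Barometric formula: P = P₀ exp(−z/H).
z/H = 1750.0/5867.5 = 0.29825; exp(−0.29825) = 0.74212.
P = 2761 × 0.74212 = 2049.0 mbar.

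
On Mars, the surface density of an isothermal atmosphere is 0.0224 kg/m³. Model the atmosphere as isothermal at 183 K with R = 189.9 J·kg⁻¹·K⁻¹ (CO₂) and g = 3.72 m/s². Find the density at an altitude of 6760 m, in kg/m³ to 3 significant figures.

ρ ≈ 0.0109 kg/m³

Scale height: H = RT/g = 189.9 × 183 / 3.72 = 9341.9 m.
In an isothermal atmosphere, density decays like pressure: ρ = ρ₀ exp(−z/H).
z/H = 6760.0/9341.9 = 0.72362; exp(−0.72362) = 0.48499.
ρ = 0.0224 × 0.48499 = 0.010864 kg/m³.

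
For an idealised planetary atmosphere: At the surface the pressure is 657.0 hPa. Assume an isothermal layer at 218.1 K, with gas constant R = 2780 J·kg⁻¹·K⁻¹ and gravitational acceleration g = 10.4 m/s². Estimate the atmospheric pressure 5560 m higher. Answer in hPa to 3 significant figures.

P ≈ 597 hPa

Scale height: H = RT/g = 2780 × 218.1 / 10.4 = 58300 m.
Barometric formula: P = P₀ exp(−z/H).
z/H = 5560.0/58300 = 0.095369; exp(−0.095369) = 0.90904.
P = 657.0 × 0.90904 = 597.24 hPa.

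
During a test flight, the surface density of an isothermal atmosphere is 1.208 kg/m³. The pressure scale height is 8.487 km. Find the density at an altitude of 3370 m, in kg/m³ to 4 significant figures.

In an isothermal atmosphere, density decays like pressure: ρ = ρ₀ exp(−z/H).
z/H = 3370.0/8487.0 = 0.39708; exp(−0.39708) = 0.67228.
ρ = 1.208 × 0.67228 = 0.81211 kg/m³.

ρ ≈ 0.8121 kg/m³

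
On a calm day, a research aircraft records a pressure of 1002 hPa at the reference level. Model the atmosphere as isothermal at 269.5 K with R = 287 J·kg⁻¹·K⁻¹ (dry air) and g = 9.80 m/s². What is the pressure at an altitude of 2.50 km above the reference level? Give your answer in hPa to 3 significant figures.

P ≈ 730 hPa

Scale height: H = RT/g = 287 × 269.5 / 9.80 = 7892.5 m.
Barometric formula: P = P₀ exp(−z/H).
z/H = 2500.0/7892.5 = 0.31676; exp(−0.31676) = 0.72851.
P = 1002 × 0.72851 = 729.97 hPa.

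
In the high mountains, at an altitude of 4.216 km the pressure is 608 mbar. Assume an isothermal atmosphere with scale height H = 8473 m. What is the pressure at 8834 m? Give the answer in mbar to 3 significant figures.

P ≈ 353 mbar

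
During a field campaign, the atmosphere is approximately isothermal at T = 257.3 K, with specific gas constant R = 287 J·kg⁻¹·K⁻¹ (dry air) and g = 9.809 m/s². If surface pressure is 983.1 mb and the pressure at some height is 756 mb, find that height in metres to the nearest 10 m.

Scale height: H = RT/g = 287 × 257.3 / 9.809 = 7528.3 m.
Invert the barometric formula: z = H ln(P₀/P).
P₀/P = 983.1/756 = 1.3004; ln(1.3004) = 0.26267.
z = 7528.3 × 0.26267 = 1977.5 m.

z ≈ 1980 m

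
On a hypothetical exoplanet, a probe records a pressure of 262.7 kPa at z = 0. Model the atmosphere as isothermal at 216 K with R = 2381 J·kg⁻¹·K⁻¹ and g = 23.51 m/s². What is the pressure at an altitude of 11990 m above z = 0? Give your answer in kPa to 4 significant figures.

Scale height: H = RT/g = 2381 × 216 / 23.51 = 21876 m.
Barometric formula: P = P₀ exp(−z/H).
z/H = 11990/21876 = 0.54809; exp(−0.54809) = 0.57805.
P = 262.7 × 0.57805 = 151.85 kPa.

P ≈ 151.9 kPa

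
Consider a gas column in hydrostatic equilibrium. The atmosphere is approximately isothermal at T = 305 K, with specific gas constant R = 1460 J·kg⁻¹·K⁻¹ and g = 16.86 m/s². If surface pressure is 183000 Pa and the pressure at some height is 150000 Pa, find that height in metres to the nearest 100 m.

z ≈ 5300 m

Scale height: H = RT/g = 1460 × 305 / 16.86 = 26412 m.
Invert the barometric formula: z = H ln(P₀/P).
P₀/P = 183000/150000 = 1.2200; ln(1.2200) = 0.19885.
z = 26412 × 0.19885 = 5252.0 m.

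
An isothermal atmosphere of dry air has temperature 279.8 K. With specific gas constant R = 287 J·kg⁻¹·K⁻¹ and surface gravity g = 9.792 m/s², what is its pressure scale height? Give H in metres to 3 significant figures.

H ≈ 8200 m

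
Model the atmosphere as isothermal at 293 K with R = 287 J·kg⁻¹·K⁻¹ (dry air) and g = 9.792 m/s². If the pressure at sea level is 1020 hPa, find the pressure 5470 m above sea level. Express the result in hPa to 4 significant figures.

Scale height: H = RT/g = 287 × 293 / 9.792 = 8587.7 m.
Barometric formula: P = P₀ exp(−z/H).
z/H = 5470.0/8587.7 = 0.63696; exp(−0.63696) = 0.52890.
P = 1020 × 0.52890 = 539.48 hPa.

P ≈ 539.5 hPa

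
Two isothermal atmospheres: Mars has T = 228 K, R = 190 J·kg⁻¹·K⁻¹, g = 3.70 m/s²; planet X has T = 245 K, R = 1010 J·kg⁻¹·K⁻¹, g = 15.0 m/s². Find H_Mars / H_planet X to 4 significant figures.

H = RT/g for each body.
H_Mars = 190 × 228 / 3.70 = 11708 m.
H_planet X = 1010 × 245 / 15.0 = 16497 m.
H_Mars/H_planet X = 11708/16497 = 0.70970.

H_Mars/H_planet X ≈ 0.7097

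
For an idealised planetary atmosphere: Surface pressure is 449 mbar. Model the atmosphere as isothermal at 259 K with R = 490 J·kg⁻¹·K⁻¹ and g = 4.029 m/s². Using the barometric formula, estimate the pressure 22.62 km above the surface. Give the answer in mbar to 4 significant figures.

P ≈ 219.0 mbar

Scale height: H = RT/g = 490 × 259 / 4.029 = 31499 m.
Barometric formula: P = P₀ exp(−z/H).
z/H = 22620/31499 = 0.71812; exp(−0.71812) = 0.48767.
P = 449 × 0.48767 = 218.96 mbar.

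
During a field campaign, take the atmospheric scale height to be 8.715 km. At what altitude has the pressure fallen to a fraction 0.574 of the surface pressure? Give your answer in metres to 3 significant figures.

Set P/P₀ = exp(−z/H) = 0.574, so z = −H ln(0.574).
−ln(0.574) = 0.55513; z = 8715.0 × 0.55513 = 4838.0 m.

z ≈ 4840 m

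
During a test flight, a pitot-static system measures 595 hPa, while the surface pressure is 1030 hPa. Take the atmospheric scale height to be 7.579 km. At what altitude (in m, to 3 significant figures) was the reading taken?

Invert the barometric formula: z = H ln(P₀/P).
P₀/P = 1030/595 = 1.7311; ln(1.7311) = 0.54876.
z = 7579.0 × 0.54876 = 4159.1 m.

z ≈ 4160 m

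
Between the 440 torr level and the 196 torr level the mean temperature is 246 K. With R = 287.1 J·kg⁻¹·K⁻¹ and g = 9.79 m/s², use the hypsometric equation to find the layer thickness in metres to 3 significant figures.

Hypsometric equation: Δz = (R T̄/g) ln(P₁/P₂).
R T̄/g = 287.1 × 246 / 9.79 = 7214.2 m.
ln(440/196) = ln(2.2449) = 0.80866.
Δz = 7214.2 × 0.80866 = 5833.8 m.

Δz ≈ 5830 m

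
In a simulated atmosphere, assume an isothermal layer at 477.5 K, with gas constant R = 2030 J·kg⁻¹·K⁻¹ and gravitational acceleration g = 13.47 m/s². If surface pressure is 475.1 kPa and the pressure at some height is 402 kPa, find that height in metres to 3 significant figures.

Scale height: H = RT/g = 2030 × 477.5 / 13.47 = 71962 m.
Invert the barometric formula: z = H ln(P₀/P).
P₀/P = 475.1/402 = 1.1818; ln(1.1818) = 0.16704.
z = 71962 × 0.16704 = 12021 m.

z ≈ 12000 m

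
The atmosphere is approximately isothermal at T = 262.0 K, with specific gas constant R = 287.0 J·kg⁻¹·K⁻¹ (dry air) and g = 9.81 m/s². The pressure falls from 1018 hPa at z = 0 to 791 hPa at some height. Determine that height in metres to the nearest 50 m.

z ≈ 1950 m

Scale height: H = RT/g = 287.0 × 262.0 / 9.81 = 7665.0 m.
Invert the barometric formula: z = H ln(P₀/P).
P₀/P = 1018/791 = 1.2870; ln(1.2870) = 0.25231.
z = 7665.0 × 0.25231 = 1934.0 m.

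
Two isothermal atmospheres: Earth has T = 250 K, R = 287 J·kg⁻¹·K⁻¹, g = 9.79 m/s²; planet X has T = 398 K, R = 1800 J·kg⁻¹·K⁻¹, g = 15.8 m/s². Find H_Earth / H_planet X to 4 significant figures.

H_Earth/H_planet X ≈ 0.1616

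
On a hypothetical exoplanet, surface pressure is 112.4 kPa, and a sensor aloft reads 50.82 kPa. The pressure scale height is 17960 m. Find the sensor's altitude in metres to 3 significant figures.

Invert the barometric formula: z = H ln(P₀/P).
P₀/P = 112.4/50.82 = 2.2117; ln(2.2117) = 0.79376.
z = 17960 × 0.79376 = 14256 m.

z ≈ 14300 m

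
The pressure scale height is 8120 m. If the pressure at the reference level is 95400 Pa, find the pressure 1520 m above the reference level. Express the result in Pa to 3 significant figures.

P ≈ 79100 Pa

Barometric formula: P = P₀ exp(−z/H).
z/H = 1520.0/8120.0 = 0.18719; exp(−0.18719) = 0.82929.
P = 95400 × 0.82929 = 79114 Pa.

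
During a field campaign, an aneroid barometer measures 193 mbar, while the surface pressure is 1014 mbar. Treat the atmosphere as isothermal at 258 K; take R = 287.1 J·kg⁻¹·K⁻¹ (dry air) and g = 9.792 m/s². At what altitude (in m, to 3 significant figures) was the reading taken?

Scale height: H = RT/g = 287.1 × 258 / 9.792 = 7564.5 m.
Invert the barometric formula: z = H ln(P₀/P).
P₀/P = 1014/193 = 5.2539; ln(5.2539) = 1.6590.
z = 7564.5 × 1.6590 = 12550 m.

z ≈ 12500 m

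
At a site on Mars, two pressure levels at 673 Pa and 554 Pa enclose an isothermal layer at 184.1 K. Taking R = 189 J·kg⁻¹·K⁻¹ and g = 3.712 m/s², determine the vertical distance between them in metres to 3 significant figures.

Hypsometric equation: Δz = (R T̄/g) ln(P₁/P₂).
R T̄/g = 189 × 184.1 / 3.712 = 9373.6 m.
ln(673/554) = ln(1.2148) = 0.19458.
Δz = 9373.6 × 0.19458 = 1823.9 m.

Δz ≈ 1820 m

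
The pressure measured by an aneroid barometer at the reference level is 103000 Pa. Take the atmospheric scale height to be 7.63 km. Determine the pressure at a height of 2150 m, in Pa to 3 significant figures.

P ≈ 77700 Pa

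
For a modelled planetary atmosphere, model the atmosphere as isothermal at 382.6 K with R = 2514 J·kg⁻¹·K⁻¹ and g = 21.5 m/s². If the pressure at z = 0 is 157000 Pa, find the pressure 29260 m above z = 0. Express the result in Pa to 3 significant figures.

Scale height: H = RT/g = 2514 × 382.6 / 21.5 = 44738 m.
Barometric formula: P = P₀ exp(−z/H).
z/H = 29260/44738 = 0.65403; exp(−0.65403) = 0.51995.
P = 157000 × 0.51995 = 81632 Pa.

P ≈ 81600 Pa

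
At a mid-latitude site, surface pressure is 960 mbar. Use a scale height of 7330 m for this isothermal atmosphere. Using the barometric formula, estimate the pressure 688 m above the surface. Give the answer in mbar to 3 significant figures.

Barometric formula: P = P₀ exp(−z/H).
z/H = 688.00/7330.0 = 0.093861; exp(−0.093861) = 0.91041.
P = 960 × 0.91041 = 873.99 mbar.

P ≈ 874 mbar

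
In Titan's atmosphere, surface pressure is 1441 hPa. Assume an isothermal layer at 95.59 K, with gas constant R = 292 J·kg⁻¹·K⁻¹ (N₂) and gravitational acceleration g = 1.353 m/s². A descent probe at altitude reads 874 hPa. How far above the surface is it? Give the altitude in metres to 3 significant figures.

z ≈ 10300 m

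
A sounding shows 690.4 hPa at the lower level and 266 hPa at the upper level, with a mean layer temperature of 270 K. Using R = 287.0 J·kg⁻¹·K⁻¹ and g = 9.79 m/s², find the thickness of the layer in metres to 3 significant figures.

Hypsometric equation: Δz = (R T̄/g) ln(P₁/P₂).
R T̄/g = 287.0 × 270 / 9.79 = 7915.2 m.
ln(690.4/266) = ln(2.5955) = 0.95378.
Δz = 7915.2 × 0.95378 = 7549.4 m.

Δz ≈ 7550 m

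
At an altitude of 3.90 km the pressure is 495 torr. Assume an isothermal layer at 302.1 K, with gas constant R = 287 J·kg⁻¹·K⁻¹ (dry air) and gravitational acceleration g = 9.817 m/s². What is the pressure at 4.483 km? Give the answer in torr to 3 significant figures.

Scale height: H = RT/g = 287 × 302.1 / 9.817 = 8831.9 m.
Between two levels, P₂ = P₁ exp(−Δz/H) with Δz = z₂ − z₁.
Δz = 4483.0 − 3900.0 = 583.00 m; Δz/H = 583.00/8831.9 = 0.066011.
P₂ = 495 × exp(−0.066011) = 495 × 0.93612 = 463.38 torr.

P ≈ 463 torr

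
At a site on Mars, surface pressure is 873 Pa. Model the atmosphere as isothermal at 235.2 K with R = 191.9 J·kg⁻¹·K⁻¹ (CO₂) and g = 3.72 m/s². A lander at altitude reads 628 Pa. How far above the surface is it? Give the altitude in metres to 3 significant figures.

Scale height: H = RT/g = 191.9 × 235.2 / 3.72 = 12133 m.
Invert the barometric formula: z = H ln(P₀/P).
P₀/P = 873/628 = 1.3901; ln(1.3901) = 0.32938.
z = 12133 × 0.32938 = 3996.4 m.

z ≈ 4000 m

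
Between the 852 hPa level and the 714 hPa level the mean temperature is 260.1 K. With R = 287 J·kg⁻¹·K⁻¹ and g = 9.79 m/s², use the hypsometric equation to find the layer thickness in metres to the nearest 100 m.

Hypsometric equation: Δz = (R T̄/g) ln(P₁/P₂).
R T̄/g = 287 × 260.1 / 9.79 = 7625.0 m.
ln(852/714) = ln(1.1933) = 0.17672.
Δz = 7625.0 × 0.17672 = 1347.5 m.

Δz ≈ 1300 m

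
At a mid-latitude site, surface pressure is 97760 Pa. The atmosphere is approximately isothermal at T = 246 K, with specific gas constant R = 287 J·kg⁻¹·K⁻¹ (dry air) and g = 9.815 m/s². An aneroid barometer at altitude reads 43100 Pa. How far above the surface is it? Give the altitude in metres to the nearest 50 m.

z ≈ 5900 m

Scale height: H = RT/g = 287 × 246 / 9.815 = 7193.3 m.
Invert the barometric formula: z = H ln(P₀/P).
P₀/P = 97760/43100 = 2.2682; ln(2.2682) = 0.81899.
z = 7193.3 × 0.81899 = 5891.2 m.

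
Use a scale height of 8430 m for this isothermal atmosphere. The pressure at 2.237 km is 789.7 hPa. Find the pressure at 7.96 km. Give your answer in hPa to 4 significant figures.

P ≈ 400.5 hPa

Between two levels, P₂ = P₁ exp(−Δz/H) with Δz = z₂ − z₁.
Δz = 7960.0 − 2237.0 = 5723.0 m; Δz/H = 5723.0/8430.0 = 0.67888.
P₂ = 789.7 × exp(−0.67888) = 789.7 × 0.50718 = 400.52 hPa.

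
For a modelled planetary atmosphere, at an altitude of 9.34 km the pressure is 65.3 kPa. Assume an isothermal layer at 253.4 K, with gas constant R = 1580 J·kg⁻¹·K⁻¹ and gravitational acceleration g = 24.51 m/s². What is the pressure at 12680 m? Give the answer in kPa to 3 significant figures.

P ≈ 53.2 kPa

Scale height: H = RT/g = 1580 × 253.4 / 24.51 = 16335 m.
Between two levels, P₂ = P₁ exp(−Δz/H) with Δz = z₂ − z₁.
Δz = 12680 − 9340.0 = 3340.0 m; Δz/H = 3340.0/16335 = 0.20447.
P₂ = 65.3 × exp(−0.20447) = 65.3 × 0.81508 = 53.225 kPa.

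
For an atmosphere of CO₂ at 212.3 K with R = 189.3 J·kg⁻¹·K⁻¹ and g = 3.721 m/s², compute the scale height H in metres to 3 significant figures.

H ≈ 10800 m

The scale height of an isothermal atmosphere is H = RT/g.
H = 189.3 × 212.3 / 3.721 = 40188/3.721 = 10800 m.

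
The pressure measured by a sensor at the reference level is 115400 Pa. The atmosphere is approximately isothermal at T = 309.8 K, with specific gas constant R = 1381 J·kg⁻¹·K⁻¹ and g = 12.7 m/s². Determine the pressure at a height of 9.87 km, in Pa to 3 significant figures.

Scale height: H = RT/g = 1381 × 309.8 / 12.7 = 33688 m.
Barometric formula: P = P₀ exp(−z/H).
z/H = 9870.0/33688 = 0.29298; exp(−0.29298) = 0.74604.
P = 115400 × 0.74604 = 86093 Pa.

P ≈ 86100 Pa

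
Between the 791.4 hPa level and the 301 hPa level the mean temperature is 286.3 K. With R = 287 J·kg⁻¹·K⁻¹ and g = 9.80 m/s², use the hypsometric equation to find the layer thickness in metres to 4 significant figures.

Δz ≈ 8105 m

Hypsometric equation: Δz = (R T̄/g) ln(P₁/P₂).
R T̄/g = 287 × 286.3 / 9.80 = 8384.5 m.
ln(791.4/301) = ln(2.6292) = 0.96668.
Δz = 8384.5 × 0.96668 = 8105.1 m.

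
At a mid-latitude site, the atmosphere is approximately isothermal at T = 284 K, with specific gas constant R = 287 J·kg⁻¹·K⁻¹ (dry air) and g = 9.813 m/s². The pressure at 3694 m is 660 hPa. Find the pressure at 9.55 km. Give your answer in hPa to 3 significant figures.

Scale height: H = RT/g = 287 × 284 / 9.813 = 8306.1 m.
Between two levels, P₂ = P₁ exp(−Δz/H) with Δz = z₂ − z₁.
Δz = 9550.0 − 3694.0 = 5856.0 m; Δz/H = 5856.0/8306.1 = 0.70502.
P₂ = 660 × exp(−0.70502) = 660 × 0.49410 = 326.11 hPa.

P ≈ 326 hPa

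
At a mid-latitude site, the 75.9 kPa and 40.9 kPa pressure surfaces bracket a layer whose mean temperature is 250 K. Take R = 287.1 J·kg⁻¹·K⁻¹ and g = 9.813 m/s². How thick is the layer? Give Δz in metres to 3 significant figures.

Δz ≈ 4520 m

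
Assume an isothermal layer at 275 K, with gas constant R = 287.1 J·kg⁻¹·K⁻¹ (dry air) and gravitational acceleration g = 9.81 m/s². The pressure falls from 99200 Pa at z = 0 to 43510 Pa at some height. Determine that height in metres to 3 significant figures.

z ≈ 6630 m

Scale height: H = RT/g = 287.1 × 275 / 9.81 = 8048.2 m.
Invert the barometric formula: z = H ln(P₀/P).
P₀/P = 99200/43510 = 2.2799; ln(2.2799) = 0.82413.
z = 8048.2 × 0.82413 = 6632.8 m.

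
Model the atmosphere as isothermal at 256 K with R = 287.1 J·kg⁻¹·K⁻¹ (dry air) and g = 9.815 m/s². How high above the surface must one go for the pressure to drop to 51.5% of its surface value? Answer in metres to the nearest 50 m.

Scale height: H = RT/g = 287.1 × 256 / 9.815 = 7488.3 m.
Set P/P₀ = exp(−z/H) = 0.515, so z = −H ln(0.515).
−ln(0.515) = 0.66359; z = 7488.3 × 0.66359 = 4969.2 m.

z ≈ 4950 m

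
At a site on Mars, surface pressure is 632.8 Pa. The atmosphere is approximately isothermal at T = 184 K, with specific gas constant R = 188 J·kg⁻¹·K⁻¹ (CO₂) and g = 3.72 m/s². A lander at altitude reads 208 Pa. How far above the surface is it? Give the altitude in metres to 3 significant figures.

Scale height: H = RT/g = 188 × 184 / 3.72 = 9298.9 m.
Invert the barometric formula: z = H ln(P₀/P).
P₀/P = 632.8/208 = 3.0423; ln(3.0423) = 1.1126.
z = 9298.9 × 1.1126 = 10346 m.

z ≈ 10300 m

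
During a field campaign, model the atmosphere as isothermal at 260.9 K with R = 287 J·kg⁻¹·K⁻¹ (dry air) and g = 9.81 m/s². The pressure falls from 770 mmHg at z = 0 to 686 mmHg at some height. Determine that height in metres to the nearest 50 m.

z ≈ 900 m

Scale height: H = RT/g = 287 × 260.9 / 9.81 = 7632.9 m.
Invert the barometric formula: z = H ln(P₀/P).
P₀/P = 770/686 = 1.1224; ln(1.1224) = 0.11547.
z = 7632.9 × 0.11547 = 881.37 m.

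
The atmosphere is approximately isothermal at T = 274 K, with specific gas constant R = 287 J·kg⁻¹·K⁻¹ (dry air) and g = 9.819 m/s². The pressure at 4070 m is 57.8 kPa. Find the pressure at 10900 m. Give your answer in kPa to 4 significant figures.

P ≈ 24.64 kPa

Scale height: H = RT/g = 287 × 274 / 9.819 = 8008.8 m.
Between two levels, P₂ = P₁ exp(−Δz/H) with Δz = z₂ − z₁.
Δz = 10900 − 4070.0 = 6830.0 m; Δz/H = 6830.0/8008.8 = 0.85281.
P₂ = 57.8 × exp(−0.85281) = 57.8 × 0.42622 = 24.636 kPa.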